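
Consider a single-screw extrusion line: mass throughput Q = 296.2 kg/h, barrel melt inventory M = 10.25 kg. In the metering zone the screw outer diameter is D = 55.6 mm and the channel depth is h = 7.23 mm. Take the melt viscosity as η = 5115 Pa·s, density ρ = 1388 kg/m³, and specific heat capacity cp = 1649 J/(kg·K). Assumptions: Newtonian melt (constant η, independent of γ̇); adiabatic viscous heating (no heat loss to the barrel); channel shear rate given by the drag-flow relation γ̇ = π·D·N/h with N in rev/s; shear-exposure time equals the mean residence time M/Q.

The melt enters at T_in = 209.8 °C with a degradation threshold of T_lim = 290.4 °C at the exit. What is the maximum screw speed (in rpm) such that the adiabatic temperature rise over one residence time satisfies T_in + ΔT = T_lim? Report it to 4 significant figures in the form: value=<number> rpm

Convert throughput: Q = 296.2 kg/h = 296.2/3600 = 0.0822778 kg/s
t_res = M / Q_s = 10.25 / 0.0822778 = 124.578 s
Convert to metres: D = 0.0556 m, h = 0.00723 m
Allowable rise: ΔT_a = T_lim − T_in = 290.4 − 209.8 = 80.6 K
γ̇_max² = ΔT_a·ρ·cp/(η·t_res) = 80.6·1388·1649/(5115·124.578) = 289.506 s⁻²
Take the square root: γ̇_max = √(289.506) = 17.0149 s⁻¹
N_max = γ̇_max h / (πD) = 17.0149·0.00723/(π·0.0556) = 0.704276 rev/s → ×60 = 42.2565 rpm

value=42.26 rpm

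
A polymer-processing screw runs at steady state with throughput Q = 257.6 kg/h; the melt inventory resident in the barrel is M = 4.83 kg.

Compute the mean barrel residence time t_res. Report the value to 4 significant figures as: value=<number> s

Throughput in SI: Q_s = 257.6 kg/h ÷ 3600 s/h = 0.0715556 kg/s
Mean residence time: t_res = M/Q_s = 4.83 kg / 0.0715556 kg/s = 67.5 s

value=67.50 s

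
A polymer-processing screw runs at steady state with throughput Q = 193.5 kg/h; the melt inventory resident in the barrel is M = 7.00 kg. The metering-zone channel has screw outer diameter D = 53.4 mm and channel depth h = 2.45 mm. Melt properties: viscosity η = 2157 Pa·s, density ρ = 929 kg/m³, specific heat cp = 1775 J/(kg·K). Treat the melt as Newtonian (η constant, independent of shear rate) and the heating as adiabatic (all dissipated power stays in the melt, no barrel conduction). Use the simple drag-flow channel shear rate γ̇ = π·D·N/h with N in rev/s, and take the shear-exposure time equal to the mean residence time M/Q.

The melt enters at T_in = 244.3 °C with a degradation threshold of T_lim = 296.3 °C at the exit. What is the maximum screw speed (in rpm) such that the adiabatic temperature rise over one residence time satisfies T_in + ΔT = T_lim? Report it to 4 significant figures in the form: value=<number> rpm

Convert throughput: Q = 193.5 kg/h = 193.5/3600 = 0.05375 kg/s
t_res = M / Q_s = 7.00 / 0.05375 = 130.233 s
Geometry in SI: D = 53.4 mm → 0.0534 m, h = 2.45 mm → 0.00245 m
ΔT_a = T_lim − T_in = 296.3 − 244.3 = 52 K
γ̇_max² = ΔT_a·ρ·cp/(η·t_res) = 52·929·1775/(2157·130.233) = 305.244 s⁻²
Take the square root: γ̇_max = √(305.244) = 17.4712 s⁻¹
Solve γ̇ = πDN/h for N: N_max = γ̇_max·h/(π·D) = 17.4712 × 0.00245 / (π × 0.0534) = 0.255152 rev/s = 15.3091 rpm

value=15.31 rpm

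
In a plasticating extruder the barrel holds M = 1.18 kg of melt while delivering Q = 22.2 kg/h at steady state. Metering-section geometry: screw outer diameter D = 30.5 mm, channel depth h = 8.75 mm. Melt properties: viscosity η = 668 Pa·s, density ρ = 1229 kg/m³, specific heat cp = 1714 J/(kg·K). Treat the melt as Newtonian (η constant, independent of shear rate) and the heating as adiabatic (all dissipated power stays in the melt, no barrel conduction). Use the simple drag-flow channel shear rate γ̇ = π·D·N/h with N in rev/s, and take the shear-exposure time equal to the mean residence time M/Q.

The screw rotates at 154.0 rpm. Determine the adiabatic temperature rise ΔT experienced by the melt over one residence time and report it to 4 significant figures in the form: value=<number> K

value=47.94 K

Q_s = Q / 3600 = 22.2 / 3600 = 0.00616667 kg/s
t_res = M / Q_s = 1.18 ÷ 0.00616667 = 191.351 s
Geometry in metres: D = 30.5 mm → 0.0305 m, h = 8.75 mm → 0.00875 m; screw speed N = 154.0 rpm = 2.56667 rev/s
γ̇ = π·D·N / h = π · 0.0305 · 2.56667 / 0.00875 = 28.1068 s⁻¹
ΔT = η·γ̇²·t_res / (ρ·cp) = 668 · (28.1068)² · 191.351 / (1229 · 1714) = 47.9366 K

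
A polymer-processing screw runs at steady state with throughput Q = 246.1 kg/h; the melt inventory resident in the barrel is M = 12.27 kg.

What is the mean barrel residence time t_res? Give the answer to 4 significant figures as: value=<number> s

value=179.5 s

Q_s = Q / 3600 = 246.1 / 3600 = 0.0683611 kg/s
Mean residence time: t_res = M/Q_s = 12.27 kg / 0.0683611 kg/s = 179.488 s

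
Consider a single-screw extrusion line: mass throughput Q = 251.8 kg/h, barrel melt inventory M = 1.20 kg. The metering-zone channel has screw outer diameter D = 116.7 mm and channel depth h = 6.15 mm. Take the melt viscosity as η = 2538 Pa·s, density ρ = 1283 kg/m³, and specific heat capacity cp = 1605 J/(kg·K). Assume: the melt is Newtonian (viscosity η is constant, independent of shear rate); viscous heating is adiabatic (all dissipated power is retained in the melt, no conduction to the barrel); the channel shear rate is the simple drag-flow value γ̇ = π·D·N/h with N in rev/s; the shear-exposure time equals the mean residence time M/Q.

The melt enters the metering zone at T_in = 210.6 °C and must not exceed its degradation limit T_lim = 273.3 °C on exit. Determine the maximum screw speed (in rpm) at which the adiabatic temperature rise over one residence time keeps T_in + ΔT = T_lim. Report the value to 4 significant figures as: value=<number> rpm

Convert throughput: Q = 251.8 kg/h = 251.8/3600 = 0.0699444 kg/s
Mean residence time: t_res = M/Q_s = 1.20 kg / 0.0699444 kg/s = 17.1565 s
Geometry in SI: D = 116.7 mm → 0.1167 m, h = 6.15 mm → 0.00615 m
ΔT_a = T_lim − T_in = 273.3 − 210.6 = 62.7 K
γ̇_max² = ΔT_a·ρ·cp / (η·t_res) = [62.7 × 1283 × 1605] / [2538 × 17.1565] = 2965.17 s⁻²
γ̇_max = √2965.17 = 54.4534 s⁻¹
Solve γ̇ = πDN/h for N: N_max = γ̇_max·h/(π·D) = 54.4534 × 0.00615 / (π × 0.1167) = 0.913438 rev/s = 54.8063 rpm

value=54.81 rpm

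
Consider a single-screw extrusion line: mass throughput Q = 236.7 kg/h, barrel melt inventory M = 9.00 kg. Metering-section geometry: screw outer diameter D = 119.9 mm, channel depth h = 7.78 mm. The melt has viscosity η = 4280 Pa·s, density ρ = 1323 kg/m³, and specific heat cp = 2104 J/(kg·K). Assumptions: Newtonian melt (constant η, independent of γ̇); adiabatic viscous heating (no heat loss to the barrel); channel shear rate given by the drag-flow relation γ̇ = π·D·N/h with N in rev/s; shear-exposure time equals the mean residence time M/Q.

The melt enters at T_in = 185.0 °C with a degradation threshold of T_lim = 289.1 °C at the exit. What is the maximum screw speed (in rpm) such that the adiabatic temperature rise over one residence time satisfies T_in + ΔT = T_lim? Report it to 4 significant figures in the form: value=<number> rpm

value=27.56 rpm

Throughput in SI: Q_s = 236.7 kg/h ÷ 3600 s/h = 0.06575 kg/s
Mean residence time: t_res = M/Q_s = 9.00 kg / 0.06575 kg/s = 136.882 s
D = 119.9 mm = 0.1199 m;  h = 7.78 mm = 0.00778 m
Allowable rise: ΔT_a = T_lim − T_in = 289.1 − 185.0 = 104.1 K
Invert ΔT = ηγ̇²t_res/(ρcp) for γ̇: γ̇_max² = ΔT_a ρ cp / (η t_res) = 104.1·1323·2104 / (4280·136.882) = 494.613 s⁻²
γ̇_max = sqrt(494.613) = 22.2399 s⁻¹
N_max = γ̇_max·h / (π·D) = 22.2399 · 0.00778 / (π · 0.1199) = 0.45935 rev/s = 27.561 rpm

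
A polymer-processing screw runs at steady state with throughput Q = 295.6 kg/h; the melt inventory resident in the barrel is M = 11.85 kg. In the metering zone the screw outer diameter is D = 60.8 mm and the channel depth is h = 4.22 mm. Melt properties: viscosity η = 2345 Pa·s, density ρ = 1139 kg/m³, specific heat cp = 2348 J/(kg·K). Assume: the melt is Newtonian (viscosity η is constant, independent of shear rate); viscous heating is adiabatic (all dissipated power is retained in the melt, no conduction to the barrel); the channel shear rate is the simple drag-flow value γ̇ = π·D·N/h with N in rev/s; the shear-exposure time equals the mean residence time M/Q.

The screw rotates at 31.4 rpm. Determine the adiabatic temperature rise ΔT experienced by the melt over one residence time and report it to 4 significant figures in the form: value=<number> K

Throughput in SI: Q_s = 295.6 kg/h ÷ 3600 s/h = 0.0821111 kg/s
t_res = M / Q_s = 11.85 / 0.0821111 = 144.317 s
D = 60.8 mm = 0.0608 m;  h = 4.22 mm = 0.00422 m;  N = 31.4 rpm / 60 = 0.523333 rev/s
γ̇ = π·D·N / h = π · 0.0608 · 0.523333 / 0.00422 = 23.6875 s⁻¹
Adiabatic rise: ΔT = η γ̇² t_res / (ρ cp) = 2345·(23.6875)²·144.317 / (1139·2348) = 71.0029 K

value=71.00 K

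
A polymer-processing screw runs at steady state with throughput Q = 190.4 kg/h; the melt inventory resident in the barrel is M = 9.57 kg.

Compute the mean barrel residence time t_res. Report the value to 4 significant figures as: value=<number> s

Throughput in SI: Q_s = 190.4 kg/h ÷ 3600 s/h = 0.0528889 kg/s
Mean residence time: t_res = M/Q_s = 9.57 kg / 0.0528889 kg/s = 180.945 s

value=180.9 s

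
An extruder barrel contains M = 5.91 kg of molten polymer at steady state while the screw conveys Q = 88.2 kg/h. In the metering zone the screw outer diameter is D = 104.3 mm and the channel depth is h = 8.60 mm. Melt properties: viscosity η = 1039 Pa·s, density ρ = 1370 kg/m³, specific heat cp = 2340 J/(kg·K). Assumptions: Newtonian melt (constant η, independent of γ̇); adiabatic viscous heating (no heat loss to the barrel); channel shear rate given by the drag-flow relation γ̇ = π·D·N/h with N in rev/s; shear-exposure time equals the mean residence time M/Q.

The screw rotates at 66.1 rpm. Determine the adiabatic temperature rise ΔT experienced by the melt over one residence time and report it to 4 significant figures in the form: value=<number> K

value=137.7 K

Throughput in SI: Q_s = 88.2 kg/h ÷ 3600 s/h = 0.0245 kg/s
t_res = M / Q_s = 5.91 ÷ 0.0245 = 241.224 s
Convert to SI: D = 0.1043 m, h = 0.0086 m, N = 66.1/60 = 1.10167 rev/s
Shear rate: γ̇ = πDN/h = π·0.1043·1.10167/0.0086 = 41.9745 s⁻¹
Adiabatic rise: ΔT = η γ̇² t_res / (ρ cp) = 1039·(41.9745)²·241.224 / (1370·2340) = 137.744 K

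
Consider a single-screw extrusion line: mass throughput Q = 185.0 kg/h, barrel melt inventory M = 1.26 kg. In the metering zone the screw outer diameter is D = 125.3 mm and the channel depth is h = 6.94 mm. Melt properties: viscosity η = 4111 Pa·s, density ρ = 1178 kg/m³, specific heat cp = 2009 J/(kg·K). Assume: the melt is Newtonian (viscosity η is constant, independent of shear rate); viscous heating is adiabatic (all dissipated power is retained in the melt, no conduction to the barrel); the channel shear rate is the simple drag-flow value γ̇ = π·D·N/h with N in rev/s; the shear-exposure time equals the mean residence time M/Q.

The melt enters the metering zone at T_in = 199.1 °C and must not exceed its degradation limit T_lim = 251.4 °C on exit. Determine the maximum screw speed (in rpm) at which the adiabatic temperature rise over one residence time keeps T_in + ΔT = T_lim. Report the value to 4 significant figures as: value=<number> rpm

value=37.07 rpm

Convert throughput: Q = 185.0 kg/h = 185.0/3600 = 0.0513889 kg/s
t_res = M / Q_s = 1.26 ÷ 0.0513889 = 24.5189 s
Convert to metres: D = 0.1253 m, h = 0.00694 m
ΔT_a = T_lim − T_in = 251.4 − 199.1 = 52.3 K
γ̇_max² = ΔT_a·ρ·cp/(η·t_res) = 52.3·1178·2009/(4111·24.5189) = 1227.94 s⁻²
γ̇_max = √1227.94 = 35.042 s⁻¹
N_max = γ̇_max·h / (π·D) = 35.042 · 0.00694 / (π · 0.1253) = 0.6178 rev/s = 37.068 rpm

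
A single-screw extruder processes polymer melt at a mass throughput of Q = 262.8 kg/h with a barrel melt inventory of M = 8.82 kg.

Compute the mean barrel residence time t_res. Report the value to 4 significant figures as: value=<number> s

value=120.8 s

Q_s = Q / 3600 = 262.8 / 3600 = 0.073 kg/s
t_res = M / Q_s = 8.82 ÷ 0.073 = 120.822 s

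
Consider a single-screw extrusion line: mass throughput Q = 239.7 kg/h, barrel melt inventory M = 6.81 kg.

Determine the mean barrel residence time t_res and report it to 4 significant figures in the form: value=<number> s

value=102.3 s

Throughput in SI: Q_s = 239.7 kg/h ÷ 3600 s/h = 0.0665833 kg/s
t_res = M / Q_s = 6.81 ÷ 0.0665833 = 102.278 s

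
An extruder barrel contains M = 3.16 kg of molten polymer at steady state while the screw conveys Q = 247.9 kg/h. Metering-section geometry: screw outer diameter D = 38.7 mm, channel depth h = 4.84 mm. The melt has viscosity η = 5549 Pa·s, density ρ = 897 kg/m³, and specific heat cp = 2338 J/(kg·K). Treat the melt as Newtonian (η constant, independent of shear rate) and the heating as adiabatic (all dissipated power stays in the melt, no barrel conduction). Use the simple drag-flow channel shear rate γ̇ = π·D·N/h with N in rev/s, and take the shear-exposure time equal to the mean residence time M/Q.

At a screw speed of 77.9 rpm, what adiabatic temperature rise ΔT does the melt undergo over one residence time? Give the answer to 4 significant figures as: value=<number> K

value=129.1 K

Q_s = Q / 3600 = 247.9 / 3600 = 0.0688611 kg/s
t_res = M / Q_s = 3.16 / 0.0688611 = 45.8895 s
Geometry in metres: D = 38.7 mm → 0.0387 m, h = 4.84 mm → 0.00484 m; screw speed N = 77.9 rpm = 1.29833 rev/s
γ̇ = π D N / h = (π)(0.0387)(1.29833) / 0.00484 = 32.6138 s⁻¹
ΔT = η·γ̇²·t_res/(ρ·cp) = [5549 × 32.6138² × 45.8895] / [897 × 2338] = 129.15 K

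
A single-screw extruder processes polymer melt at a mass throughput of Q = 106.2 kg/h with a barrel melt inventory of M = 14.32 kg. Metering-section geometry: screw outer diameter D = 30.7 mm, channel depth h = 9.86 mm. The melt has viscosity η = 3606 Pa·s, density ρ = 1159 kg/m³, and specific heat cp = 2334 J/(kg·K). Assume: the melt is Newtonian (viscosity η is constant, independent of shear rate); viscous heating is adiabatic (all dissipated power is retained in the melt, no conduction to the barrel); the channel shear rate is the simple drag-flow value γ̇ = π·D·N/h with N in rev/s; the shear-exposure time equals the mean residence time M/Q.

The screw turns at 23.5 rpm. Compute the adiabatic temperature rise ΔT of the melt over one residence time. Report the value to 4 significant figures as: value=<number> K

value=9.498 K

Convert throughput: Q = 106.2 kg/h = 106.2/3600 = 0.0295 kg/s
t_res = M / Q_s = 14.32 ÷ 0.0295 = 485.424 s
D = 30.7 mm = 0.0307 m;  h = 9.86 mm = 0.00986 m;  N = 23.5 rpm / 60 = 0.391667 rev/s
Shear rate: γ̇ = πDN/h = π·0.0307·0.391667/0.00986 = 3.83114 s⁻¹
ΔT = η·γ̇²·t_res / (ρ·cp) = 3606 · (3.83114)² · 485.424 / (1159 · 2334) = 9.4977 K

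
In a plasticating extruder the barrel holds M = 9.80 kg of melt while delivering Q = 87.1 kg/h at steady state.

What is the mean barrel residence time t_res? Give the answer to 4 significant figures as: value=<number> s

value=405.1 s

Q_s = Q / 3600 = 87.1 / 3600 = 0.0241944 kg/s
Mean residence time: t_res = M/Q_s = 9.80 kg / 0.0241944 kg/s = 405.052 s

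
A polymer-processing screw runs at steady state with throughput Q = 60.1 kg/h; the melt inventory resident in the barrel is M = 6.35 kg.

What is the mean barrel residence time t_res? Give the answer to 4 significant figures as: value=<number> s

value=380.4 s

Convert throughput: Q = 60.1 kg/h = 60.1/3600 = 0.0166944 kg/s
Mean residence time: t_res = M/Q_s = 6.35 kg / 0.0166944 kg/s = 380.366 s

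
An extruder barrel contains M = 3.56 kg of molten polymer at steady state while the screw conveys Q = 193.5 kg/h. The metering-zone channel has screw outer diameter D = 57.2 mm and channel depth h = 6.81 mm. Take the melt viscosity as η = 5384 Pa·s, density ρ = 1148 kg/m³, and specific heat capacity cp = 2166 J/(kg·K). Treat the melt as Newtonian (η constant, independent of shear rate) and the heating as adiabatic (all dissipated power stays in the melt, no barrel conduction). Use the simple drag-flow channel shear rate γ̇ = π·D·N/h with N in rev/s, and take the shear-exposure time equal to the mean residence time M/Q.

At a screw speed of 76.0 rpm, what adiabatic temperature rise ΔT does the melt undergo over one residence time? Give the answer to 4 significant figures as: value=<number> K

Q_s = Q / 3600 = 193.5 / 3600 = 0.05375 kg/s
t_res = M / Q_s = 3.56 / 0.05375 = 66.2326 s
Convert to SI: D = 0.0572 m, h = 0.00681 m, N = 76.0/60 = 1.26667 rev/s
γ̇ = π D N / h = (π)(0.0572)(1.26667) / 0.00681 = 33.4242 s⁻¹
Adiabatic rise: ΔT = η γ̇² t_res / (ρ cp) = 5384·(33.4242)²·66.2326 / (1148·2166) = 160.213 K

value=160.2 K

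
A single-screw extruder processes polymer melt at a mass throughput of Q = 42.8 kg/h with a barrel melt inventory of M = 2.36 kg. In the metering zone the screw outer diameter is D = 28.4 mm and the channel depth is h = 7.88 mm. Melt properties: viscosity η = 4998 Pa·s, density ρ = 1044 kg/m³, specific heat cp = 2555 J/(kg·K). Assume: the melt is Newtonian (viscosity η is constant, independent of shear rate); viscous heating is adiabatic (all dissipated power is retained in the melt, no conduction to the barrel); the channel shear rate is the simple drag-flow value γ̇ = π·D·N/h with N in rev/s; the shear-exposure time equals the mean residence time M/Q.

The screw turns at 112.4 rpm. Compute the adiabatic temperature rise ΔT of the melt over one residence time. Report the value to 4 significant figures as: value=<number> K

Convert throughput: Q = 42.8 kg/h = 42.8/3600 = 0.0118889 kg/s
t_res = M / Q_s = 2.36 ÷ 0.0118889 = 198.505 s
D = 28.4 mm = 0.0284 m;  h = 7.88 mm = 0.00788 m;  N = 112.4 rpm / 60 = 1.87333 rev/s
γ̇ = π D N / h = (π)(0.0284)(1.87333) / 0.00788 = 21.2108 s⁻¹
Adiabatic rise: ΔT = η γ̇² t_res / (ρ cp) = 4998·(21.2108)²·198.505 / (1044·2555) = 167.336 K

value=167.3 K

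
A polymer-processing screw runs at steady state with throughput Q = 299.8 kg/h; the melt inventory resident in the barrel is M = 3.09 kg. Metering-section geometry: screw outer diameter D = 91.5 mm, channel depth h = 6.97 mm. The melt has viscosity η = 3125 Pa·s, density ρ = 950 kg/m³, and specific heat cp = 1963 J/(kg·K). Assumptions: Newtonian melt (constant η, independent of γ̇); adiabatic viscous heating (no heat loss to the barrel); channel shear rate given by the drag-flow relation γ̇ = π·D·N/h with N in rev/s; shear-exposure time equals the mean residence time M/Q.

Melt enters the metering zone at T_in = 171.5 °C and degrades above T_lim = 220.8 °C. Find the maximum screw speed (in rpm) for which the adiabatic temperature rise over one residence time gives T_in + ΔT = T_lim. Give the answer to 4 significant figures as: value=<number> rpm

value=40.97 rpm

Q_s = Q / 3600 = 299.8 / 3600 = 0.0832778 kg/s
t_res = M / Q_s = 3.09 / 0.0832778 = 37.1047 s
Geometry in SI: D = 91.5 mm → 0.0915 m, h = 6.97 mm → 0.00697 m
ΔT_a = T_lim − T_in = 220.8 − 171.5 = 49.3 K
γ̇_max² = ΔT_a·ρ·cp / (η·t_res) = [49.3 × 950 × 1963] / [3125 × 37.1047] = 792.887 s⁻²
Take the square root: γ̇_max = √(792.887) = 28.1583 s⁻¹
Solve γ̇ = πDN/h for N: N_max = γ̇_max·h/(π·D) = 28.1583 × 0.00697 / (π × 0.0915) = 0.682759 rev/s = 40.9655 rpm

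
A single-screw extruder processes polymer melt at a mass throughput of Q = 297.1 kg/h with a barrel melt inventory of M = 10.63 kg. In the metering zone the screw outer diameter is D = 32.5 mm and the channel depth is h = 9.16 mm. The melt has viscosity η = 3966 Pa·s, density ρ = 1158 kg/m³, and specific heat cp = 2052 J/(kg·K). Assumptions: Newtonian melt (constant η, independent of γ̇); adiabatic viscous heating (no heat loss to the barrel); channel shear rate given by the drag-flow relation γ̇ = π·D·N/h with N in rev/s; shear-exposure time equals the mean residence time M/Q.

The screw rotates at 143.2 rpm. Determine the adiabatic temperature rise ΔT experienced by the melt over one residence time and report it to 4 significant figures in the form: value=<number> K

value=152.1 K

Convert throughput: Q = 297.1 kg/h = 297.1/3600 = 0.0825278 kg/s
t_res = M / Q_s = 10.63 ÷ 0.0825278 = 128.805 s
Geometry in metres: D = 32.5 mm → 0.0325 m, h = 9.16 mm → 0.00916 m; screw speed N = 143.2 rpm = 2.38667 rev/s
γ̇ = π·D·N / h = π · 0.0325 · 2.38667 / 0.00916 = 26.6029 s⁻¹
ΔT = η·γ̇²·t_res/(ρ·cp) = [3966 × 26.6029² × 128.805] / [1158 × 2052] = 152.145 K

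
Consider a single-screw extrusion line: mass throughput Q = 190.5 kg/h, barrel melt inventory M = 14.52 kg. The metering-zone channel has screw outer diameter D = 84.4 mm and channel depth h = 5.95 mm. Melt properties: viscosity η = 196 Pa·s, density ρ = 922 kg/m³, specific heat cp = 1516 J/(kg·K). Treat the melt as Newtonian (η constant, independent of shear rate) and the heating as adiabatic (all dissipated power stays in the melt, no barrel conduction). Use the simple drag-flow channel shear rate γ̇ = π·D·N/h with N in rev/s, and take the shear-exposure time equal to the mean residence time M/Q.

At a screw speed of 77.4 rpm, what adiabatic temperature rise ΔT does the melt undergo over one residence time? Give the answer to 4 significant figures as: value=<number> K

Throughput in SI: Q_s = 190.5 kg/h ÷ 3600 s/h = 0.0529167 kg/s
Mean residence time: t_res = M/Q_s = 14.52 kg / 0.0529167 kg/s = 274.394 s
D = 84.4 mm = 0.0844 m;  h = 5.95 mm = 0.00595 m;  N = 77.4 rpm / 60 = 1.29 rev/s
γ̇ = π·D·N / h = π · 0.0844 · 1.29 / 0.00595 = 57.4864 s⁻¹
Adiabatic rise: ΔT = η γ̇² t_res / (ρ cp) = 196·(57.4864)²·274.394 / (922·1516) = 127.154 K

value=127.2 K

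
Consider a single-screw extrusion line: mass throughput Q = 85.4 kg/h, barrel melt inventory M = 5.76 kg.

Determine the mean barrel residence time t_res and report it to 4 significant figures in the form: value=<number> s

Q_s = Q / 3600 = 85.4 / 3600 = 0.0237222 kg/s
t_res = M / Q_s = 5.76 ÷ 0.0237222 = 242.81 s

value=242.8 s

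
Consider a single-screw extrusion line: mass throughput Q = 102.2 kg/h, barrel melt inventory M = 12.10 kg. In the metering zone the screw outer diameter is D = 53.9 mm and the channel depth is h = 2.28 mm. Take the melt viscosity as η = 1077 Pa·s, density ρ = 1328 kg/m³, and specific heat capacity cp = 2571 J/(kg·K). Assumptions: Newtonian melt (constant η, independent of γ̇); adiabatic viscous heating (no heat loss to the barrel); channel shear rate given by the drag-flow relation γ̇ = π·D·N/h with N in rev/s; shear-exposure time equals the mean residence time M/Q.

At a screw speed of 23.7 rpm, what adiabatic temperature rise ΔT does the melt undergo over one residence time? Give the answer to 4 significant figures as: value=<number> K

Convert throughput: Q = 102.2 kg/h = 102.2/3600 = 0.0283889 kg/s
t_res = M / Q_s = 12.10 ÷ 0.0283889 = 426.223 s
Convert to SI: D = 0.0539 m, h = 0.00228 m, N = 23.7/60 = 0.395 rev/s
Shear rate: γ̇ = πDN/h = π·0.0539·0.395/0.00228 = 29.336 s⁻¹
ΔT = η·γ̇²·t_res / (ρ·cp) = 1077 · (29.336)² · 426.223 / (1328 · 2571) = 115.706 K

value=115.7 K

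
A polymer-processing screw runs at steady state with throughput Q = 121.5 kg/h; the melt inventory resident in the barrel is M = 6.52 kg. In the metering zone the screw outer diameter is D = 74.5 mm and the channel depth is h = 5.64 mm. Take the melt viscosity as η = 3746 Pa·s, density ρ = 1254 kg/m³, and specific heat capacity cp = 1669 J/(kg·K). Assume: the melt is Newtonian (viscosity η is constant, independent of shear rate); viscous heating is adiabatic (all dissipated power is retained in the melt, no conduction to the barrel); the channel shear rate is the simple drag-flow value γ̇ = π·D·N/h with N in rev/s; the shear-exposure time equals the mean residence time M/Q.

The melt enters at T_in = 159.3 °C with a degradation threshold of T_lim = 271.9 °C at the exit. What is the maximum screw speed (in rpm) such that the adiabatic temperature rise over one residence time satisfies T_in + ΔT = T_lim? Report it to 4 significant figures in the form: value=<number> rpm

Q_s = Q / 3600 = 121.5 / 3600 = 0.03375 kg/s
Mean residence time: t_res = M/Q_s = 6.52 kg / 0.03375 kg/s = 193.185 s
Geometry in SI: D = 74.5 mm → 0.0745 m, h = 5.64 mm → 0.00564 m
ΔT_a = T_lim − T_in = 271.9 − 159.3 = 112.6 K
γ̇_max² = ΔT_a·ρ·cp/(η·t_res) = 112.6·1254·1669/(3746·193.185) = 325.65 s⁻²
γ̇_max = √325.65 = 18.0458 s⁻¹
N_max = γ̇_max h / (πD) = 18.0458·0.00564/(π·0.0745) = 0.434859 rev/s → ×60 = 26.0915 rpm

value=26.09 rpm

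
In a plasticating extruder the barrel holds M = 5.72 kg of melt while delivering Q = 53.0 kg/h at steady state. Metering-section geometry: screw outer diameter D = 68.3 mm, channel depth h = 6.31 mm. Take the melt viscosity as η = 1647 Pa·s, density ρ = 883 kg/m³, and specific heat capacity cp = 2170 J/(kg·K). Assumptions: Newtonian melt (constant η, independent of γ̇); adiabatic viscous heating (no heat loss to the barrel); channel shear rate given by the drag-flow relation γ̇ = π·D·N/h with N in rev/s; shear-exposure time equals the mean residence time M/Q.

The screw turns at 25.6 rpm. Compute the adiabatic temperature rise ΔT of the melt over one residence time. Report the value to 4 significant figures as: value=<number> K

value=70.30 K

Throughput in SI: Q_s = 53.0 kg/h ÷ 3600 s/h = 0.0147222 kg/s
t_res = M / Q_s = 5.72 / 0.0147222 = 388.528 s
D = 68.3 mm = 0.0683 m;  h = 6.31 mm = 0.00631 m;  N = 25.6 rpm / 60 = 0.426667 rev/s
Shear rate: γ̇ = πDN/h = π·0.0683·0.426667/0.00631 = 14.5087 s⁻¹
ΔT = η·γ̇²·t_res/(ρ·cp) = [1647 × 14.5087² × 388.528] / [883 × 2170] = 70.3001 K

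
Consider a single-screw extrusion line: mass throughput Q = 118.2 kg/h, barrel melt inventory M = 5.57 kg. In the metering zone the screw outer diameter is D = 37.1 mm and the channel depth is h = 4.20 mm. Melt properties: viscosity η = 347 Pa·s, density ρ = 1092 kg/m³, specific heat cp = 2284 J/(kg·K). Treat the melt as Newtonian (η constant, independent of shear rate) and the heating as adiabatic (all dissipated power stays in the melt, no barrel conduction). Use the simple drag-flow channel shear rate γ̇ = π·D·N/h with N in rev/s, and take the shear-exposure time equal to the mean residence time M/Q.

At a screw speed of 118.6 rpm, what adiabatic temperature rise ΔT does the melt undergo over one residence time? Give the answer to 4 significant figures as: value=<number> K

Throughput in SI: Q_s = 118.2 kg/h ÷ 3600 s/h = 0.0328333 kg/s
Mean residence time: t_res = M/Q_s = 5.57 kg / 0.0328333 kg/s = 169.645 s
D = 37.1 mm = 0.0371 m;  h = 4.20 mm = 0.0042 m;  N = 118.6 rpm / 60 = 1.97667 rev/s
γ̇ = π D N / h = (π)(0.0371)(1.97667) / 0.0042 = 54.854 s⁻¹
ΔT = η·γ̇²·t_res/(ρ·cp) = [347 × 54.854² × 169.645] / [1092 × 2284] = 71.0177 K

value=71.02 K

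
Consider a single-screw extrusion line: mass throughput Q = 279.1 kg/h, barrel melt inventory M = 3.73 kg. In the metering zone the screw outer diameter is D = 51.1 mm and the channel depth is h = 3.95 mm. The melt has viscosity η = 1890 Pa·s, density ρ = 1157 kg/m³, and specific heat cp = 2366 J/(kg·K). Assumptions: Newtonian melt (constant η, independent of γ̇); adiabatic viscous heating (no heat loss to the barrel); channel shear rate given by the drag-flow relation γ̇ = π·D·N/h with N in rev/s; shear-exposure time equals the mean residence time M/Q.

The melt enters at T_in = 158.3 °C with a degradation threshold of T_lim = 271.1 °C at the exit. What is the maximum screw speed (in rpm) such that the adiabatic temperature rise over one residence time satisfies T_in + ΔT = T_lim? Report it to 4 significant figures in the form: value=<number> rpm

Convert throughput: Q = 279.1 kg/h = 279.1/3600 = 0.0775278 kg/s
t_res = M / Q_s = 3.73 ÷ 0.0775278 = 48.1118 s
Geometry in SI: D = 51.1 mm → 0.0511 m, h = 3.95 mm → 0.00395 m
Allowable rise: ΔT_a = T_lim − T_in = 271.1 − 158.3 = 112.8 K
Invert ΔT = ηγ̇²t_res/(ρcp) for γ̇: γ̇_max² = ΔT_a ρ cp / (η t_res) = 112.8·1157·2366 / (1890·48.1118) = 3395.81 s⁻²
γ̇_max = sqrt(3395.81) = 58.2736 s⁻¹
N_max = γ̇_max h / (πD) = 58.2736·0.00395/(π·0.0511) = 1.43383 rev/s → ×60 = 86.0299 rpm

value=86.03 rpm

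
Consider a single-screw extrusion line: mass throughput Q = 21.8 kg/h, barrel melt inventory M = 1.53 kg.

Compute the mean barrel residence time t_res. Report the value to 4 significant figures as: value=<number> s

Throughput in SI: Q_s = 21.8 kg/h ÷ 3600 s/h = 0.00605556 kg/s
t_res = M / Q_s = 1.53 / 0.00605556 = 252.661 s

value=252.7 s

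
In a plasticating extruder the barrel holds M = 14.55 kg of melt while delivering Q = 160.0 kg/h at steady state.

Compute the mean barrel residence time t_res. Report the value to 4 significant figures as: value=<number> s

Convert throughput: Q = 160.0 kg/h = 160.0/3600 = 0.0444444 kg/s
t_res = M / Q_s = 14.55 ÷ 0.0444444 = 327.375 s

value=327.4 s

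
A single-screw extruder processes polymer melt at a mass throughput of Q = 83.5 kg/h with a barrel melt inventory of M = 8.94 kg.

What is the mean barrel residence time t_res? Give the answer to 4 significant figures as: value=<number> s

Throughput in SI: Q_s = 83.5 kg/h ÷ 3600 s/h = 0.0231944 kg/s
Mean residence time: t_res = M/Q_s = 8.94 kg / 0.0231944 kg/s = 385.437 s

value=385.4 s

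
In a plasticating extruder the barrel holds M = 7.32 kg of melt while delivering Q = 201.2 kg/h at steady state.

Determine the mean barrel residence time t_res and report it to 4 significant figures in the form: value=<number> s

value=131.0 s

Convert throughput: Q = 201.2 kg/h = 201.2/3600 = 0.0558889 kg/s
t_res = M / Q_s = 7.32 / 0.0558889 = 130.974 s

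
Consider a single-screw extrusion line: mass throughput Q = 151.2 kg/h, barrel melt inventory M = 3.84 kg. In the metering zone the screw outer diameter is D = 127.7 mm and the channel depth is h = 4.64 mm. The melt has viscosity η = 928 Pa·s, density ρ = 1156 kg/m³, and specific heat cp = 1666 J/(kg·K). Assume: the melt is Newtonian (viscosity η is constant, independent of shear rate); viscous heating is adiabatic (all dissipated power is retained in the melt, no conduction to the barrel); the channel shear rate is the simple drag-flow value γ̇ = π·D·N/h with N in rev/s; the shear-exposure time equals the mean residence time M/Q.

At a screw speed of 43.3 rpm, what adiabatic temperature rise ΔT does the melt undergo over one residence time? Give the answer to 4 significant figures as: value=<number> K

Q_s = Q / 3600 = 151.2 / 3600 = 0.042 kg/s
Mean residence time: t_res = M/Q_s = 3.84 kg / 0.042 kg/s = 91.4286 s
D = 127.7 mm = 0.1277 m;  h = 4.64 mm = 0.00464 m;  N = 43.3 rpm / 60 = 0.721667 rev/s
γ̇ = π D N / h = (π)(0.1277)(0.721667) / 0.00464 = 62.3964 s⁻¹
ΔT = η·γ̇²·t_res / (ρ·cp) = 928 · (62.3964)² · 91.4286 / (1156 · 1666) = 171.52 K

value=171.5 K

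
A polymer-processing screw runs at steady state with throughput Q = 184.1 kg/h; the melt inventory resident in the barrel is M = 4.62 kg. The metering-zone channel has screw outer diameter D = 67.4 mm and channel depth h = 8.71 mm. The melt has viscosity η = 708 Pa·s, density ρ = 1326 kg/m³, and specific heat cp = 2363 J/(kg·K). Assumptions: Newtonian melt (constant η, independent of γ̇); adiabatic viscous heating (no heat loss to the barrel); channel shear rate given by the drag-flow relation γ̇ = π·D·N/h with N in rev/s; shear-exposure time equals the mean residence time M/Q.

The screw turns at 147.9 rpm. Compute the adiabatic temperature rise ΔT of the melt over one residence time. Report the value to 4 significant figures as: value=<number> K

value=73.31 K

Throughput in SI: Q_s = 184.1 kg/h ÷ 3600 s/h = 0.0511389 kg/s
t_res = M / Q_s = 4.62 ÷ 0.0511389 = 90.3422 s
Convert to SI: D = 0.0674 m, h = 0.00871 m, N = 147.9/60 = 2.465 rev/s
γ̇ = π·D·N / h = π · 0.0674 · 2.465 / 0.00871 = 59.9251 s⁻¹
Adiabatic rise: ΔT = η γ̇² t_res / (ρ cp) = 708·(59.9251)²·90.3422 / (1326·2363) = 73.305 K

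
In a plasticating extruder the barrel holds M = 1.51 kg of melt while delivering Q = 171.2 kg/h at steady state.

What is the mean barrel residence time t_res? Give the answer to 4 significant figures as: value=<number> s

Q_s = Q / 3600 = 171.2 / 3600 = 0.0475556 kg/s
t_res = M / Q_s = 1.51 ÷ 0.0475556 = 31.7523 s

value=31.75 s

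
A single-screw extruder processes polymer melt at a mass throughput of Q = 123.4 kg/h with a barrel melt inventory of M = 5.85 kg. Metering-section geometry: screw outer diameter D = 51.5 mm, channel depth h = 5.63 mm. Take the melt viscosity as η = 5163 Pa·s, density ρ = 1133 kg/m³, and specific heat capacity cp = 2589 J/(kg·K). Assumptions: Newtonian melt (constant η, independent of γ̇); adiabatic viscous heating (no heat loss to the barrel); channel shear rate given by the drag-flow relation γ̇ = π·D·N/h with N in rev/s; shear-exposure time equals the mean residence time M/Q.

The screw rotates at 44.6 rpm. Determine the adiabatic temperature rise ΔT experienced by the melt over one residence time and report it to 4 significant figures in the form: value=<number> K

Convert throughput: Q = 123.4 kg/h = 123.4/3600 = 0.0342778 kg/s
t_res = M / Q_s = 5.85 / 0.0342778 = 170.665 s
Geometry in metres: D = 51.5 mm → 0.0515 m, h = 5.63 mm → 0.00563 m; screw speed N = 44.6 rpm = 0.743333 rev/s
γ̇ = π D N / h = (π)(0.0515)(0.743333) / 0.00563 = 21.3615 s⁻¹
ΔT = η·γ̇²·t_res/(ρ·cp) = [5163 × 21.3615² × 170.665] / [1133 × 2589] = 137.072 K

value=137.1 K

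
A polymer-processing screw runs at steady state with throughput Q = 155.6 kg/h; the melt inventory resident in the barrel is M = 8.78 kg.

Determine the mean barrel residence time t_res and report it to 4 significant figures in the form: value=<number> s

value=203.1 s

Q_s = Q / 3600 = 155.6 / 3600 = 0.0432222 kg/s
Mean residence time: t_res = M/Q_s = 8.78 kg / 0.0432222 kg/s = 203.136 s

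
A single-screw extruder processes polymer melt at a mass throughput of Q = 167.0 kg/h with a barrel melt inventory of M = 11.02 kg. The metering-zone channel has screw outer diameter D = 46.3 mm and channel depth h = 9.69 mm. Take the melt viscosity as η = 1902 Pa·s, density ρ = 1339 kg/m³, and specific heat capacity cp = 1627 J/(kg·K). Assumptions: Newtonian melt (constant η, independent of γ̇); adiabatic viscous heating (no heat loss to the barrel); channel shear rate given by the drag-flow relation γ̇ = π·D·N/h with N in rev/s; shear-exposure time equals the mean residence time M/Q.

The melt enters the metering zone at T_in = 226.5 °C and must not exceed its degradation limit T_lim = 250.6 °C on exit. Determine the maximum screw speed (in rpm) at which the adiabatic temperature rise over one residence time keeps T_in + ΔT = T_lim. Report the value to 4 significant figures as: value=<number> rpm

Throughput in SI: Q_s = 167.0 kg/h ÷ 3600 s/h = 0.0463889 kg/s
t_res = M / Q_s = 11.02 ÷ 0.0463889 = 237.557 s
Geometry in SI: D = 46.3 mm → 0.0463 m, h = 9.69 mm → 0.00969 m
ΔT_a = T_lim − T_in = 250.6 − 226.5 = 24.1 K
γ̇_max² = ΔT_a·ρ·cp/(η·t_res) = 24.1·1339·1627/(1902·237.557) = 116.2 s⁻²
γ̇_max = sqrt(116.2) = 10.7796 s⁻¹
Solve γ̇ = πDN/h for N: N_max = γ̇_max·h/(π·D) = 10.7796 × 0.00969 / (π × 0.0463) = 0.718119 rev/s = 43.0871 rpm

value=43.09 rpm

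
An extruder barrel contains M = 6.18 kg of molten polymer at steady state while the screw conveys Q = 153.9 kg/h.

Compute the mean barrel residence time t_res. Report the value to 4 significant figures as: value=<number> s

Convert throughput: Q = 153.9 kg/h = 153.9/3600 = 0.04275 kg/s
t_res = M / Q_s = 6.18 ÷ 0.04275 = 144.561 s

value=144.6 s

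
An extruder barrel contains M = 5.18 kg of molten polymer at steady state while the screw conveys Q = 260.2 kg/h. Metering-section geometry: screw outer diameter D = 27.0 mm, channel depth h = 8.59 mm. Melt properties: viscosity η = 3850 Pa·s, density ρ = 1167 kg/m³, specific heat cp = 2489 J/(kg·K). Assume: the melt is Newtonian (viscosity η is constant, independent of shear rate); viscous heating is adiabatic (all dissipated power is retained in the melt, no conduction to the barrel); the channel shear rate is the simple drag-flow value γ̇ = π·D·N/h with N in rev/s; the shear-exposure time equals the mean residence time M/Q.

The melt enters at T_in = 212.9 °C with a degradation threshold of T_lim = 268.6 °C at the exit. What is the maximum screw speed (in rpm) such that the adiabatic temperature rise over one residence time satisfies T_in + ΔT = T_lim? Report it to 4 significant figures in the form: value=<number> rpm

Q_s = Q / 3600 = 260.2 / 3600 = 0.0722778 kg/s
t_res = M / Q_s = 5.18 / 0.0722778 = 71.6679 s
Convert to metres: D = 0.027 m, h = 0.00859 m
Allowable rise: ΔT_a = T_lim − T_in = 268.6 − 212.9 = 55.7 K
γ̇_max² = ΔT_a·ρ·cp / (η·t_res) = [55.7 × 1167 × 2489] / [3850 × 71.6679] = 586.361 s⁻²
γ̇_max = √586.361 = 24.2149 s⁻¹
Solve γ̇ = πDN/h for N: N_max = γ̇_max·h/(π·D) = 24.2149 × 0.00859 / (π × 0.027) = 2.45224 rev/s = 147.134 rpm

value=147.1 rpm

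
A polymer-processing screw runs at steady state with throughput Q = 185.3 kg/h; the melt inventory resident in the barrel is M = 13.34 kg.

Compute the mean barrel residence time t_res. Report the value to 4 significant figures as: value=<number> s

Q_s = Q / 3600 = 185.3 / 3600 = 0.0514722 kg/s
Mean residence time: t_res = M/Q_s = 13.34 kg / 0.0514722 kg/s = 259.169 s

value=259.2 s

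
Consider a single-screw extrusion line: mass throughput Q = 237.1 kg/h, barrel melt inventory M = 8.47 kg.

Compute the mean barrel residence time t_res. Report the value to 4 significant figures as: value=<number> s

Q_s = Q / 3600 = 237.1 / 3600 = 0.0658611 kg/s
Mean residence time: t_res = M/Q_s = 8.47 kg / 0.0658611 kg/s = 128.604 s

value=128.6 s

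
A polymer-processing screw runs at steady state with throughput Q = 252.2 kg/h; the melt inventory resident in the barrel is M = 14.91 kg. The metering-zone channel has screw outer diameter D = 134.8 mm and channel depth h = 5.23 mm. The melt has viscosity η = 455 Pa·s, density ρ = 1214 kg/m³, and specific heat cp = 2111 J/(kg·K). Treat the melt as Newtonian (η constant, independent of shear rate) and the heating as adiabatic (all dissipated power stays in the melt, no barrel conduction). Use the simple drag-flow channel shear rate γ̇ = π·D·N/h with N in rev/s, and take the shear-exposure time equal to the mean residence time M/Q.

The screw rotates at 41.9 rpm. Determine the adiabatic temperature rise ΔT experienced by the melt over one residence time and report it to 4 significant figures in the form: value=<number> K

value=120.8 K

Throughput in SI: Q_s = 252.2 kg/h ÷ 3600 s/h = 0.0700556 kg/s
Mean residence time: t_res = M/Q_s = 14.91 kg / 0.0700556 kg/s = 212.831 s
D = 134.8 mm = 0.1348 m;  h = 5.23 mm = 0.00523 m;  N = 41.9 rpm / 60 = 0.698333 rev/s
Shear rate: γ̇ = πDN/h = π·0.1348·0.698333/0.00523 = 56.5459 s⁻¹
ΔT = η·γ̇²·t_res/(ρ·cp) = [455 × 56.5459² × 212.831] / [1214 × 2111] = 120.821 K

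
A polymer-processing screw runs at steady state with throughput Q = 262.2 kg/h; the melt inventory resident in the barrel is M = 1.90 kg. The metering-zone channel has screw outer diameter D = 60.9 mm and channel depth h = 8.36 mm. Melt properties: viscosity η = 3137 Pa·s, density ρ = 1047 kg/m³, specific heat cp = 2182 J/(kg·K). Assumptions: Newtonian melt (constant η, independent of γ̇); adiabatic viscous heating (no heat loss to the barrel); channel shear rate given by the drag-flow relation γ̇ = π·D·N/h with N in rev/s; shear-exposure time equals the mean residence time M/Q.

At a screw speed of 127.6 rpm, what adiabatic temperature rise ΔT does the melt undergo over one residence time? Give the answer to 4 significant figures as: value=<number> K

value=84.85 K

Q_s = Q / 3600 = 262.2 / 3600 = 0.0728333 kg/s
t_res = M / Q_s = 1.90 / 0.0728333 = 26.087 s
Convert to SI: D = 0.0609 m, h = 0.00836 m, N = 127.6/60 = 2.12667 rev/s
Shear rate: γ̇ = πDN/h = π·0.0609·2.12667/0.00836 = 48.6699 s⁻¹
ΔT = η·γ̇²·t_res / (ρ·cp) = 3137 · (48.6699)² · 26.087 / (1047 · 2182) = 84.851 K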